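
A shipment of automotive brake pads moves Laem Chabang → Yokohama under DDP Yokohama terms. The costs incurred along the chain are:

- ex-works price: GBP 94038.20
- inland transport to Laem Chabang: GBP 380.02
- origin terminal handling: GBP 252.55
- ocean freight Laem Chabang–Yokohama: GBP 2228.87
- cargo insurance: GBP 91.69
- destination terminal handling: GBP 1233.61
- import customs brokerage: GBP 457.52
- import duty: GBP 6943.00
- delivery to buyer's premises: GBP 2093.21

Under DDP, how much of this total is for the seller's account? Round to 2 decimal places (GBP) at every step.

Seller's account: GBP 107718.67

DDP: the seller bears all costs including import duty.
Seller's account: goods 94038.20 + inland to port 380.02 + origin terminal 252.55 + freight 2228.87 + insurance 91.69 + destination terminal 1233.61 + brokerage 457.52 + duty 6943.00 + delivery 2093.21 = 107718.67
Buyer's account: 0.00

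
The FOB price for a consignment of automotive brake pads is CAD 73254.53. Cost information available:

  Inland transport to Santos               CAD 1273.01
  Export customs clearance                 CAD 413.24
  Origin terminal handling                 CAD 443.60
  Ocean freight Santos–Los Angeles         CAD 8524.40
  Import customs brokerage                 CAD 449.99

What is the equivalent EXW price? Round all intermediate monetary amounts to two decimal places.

Not relevant to the conversion: freight, brokerage — on the buyer under both terms; not part of either seller's price.
From FOB to EXW, the seller no longer bears: inland to port, export clearance, origin terminal.
EXW price = 73254.53 − 1273.01 − 413.24 − 443.60 = 71124.68

EXW price: CAD 71124.68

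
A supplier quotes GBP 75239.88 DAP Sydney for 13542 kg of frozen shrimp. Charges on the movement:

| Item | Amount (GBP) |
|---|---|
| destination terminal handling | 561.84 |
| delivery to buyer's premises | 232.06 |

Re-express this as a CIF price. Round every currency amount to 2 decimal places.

CIF price: GBP 74445.98

From DAP to CIF, the seller no longer bears: destination terminal, delivery.
CIF price = 75239.88 − 561.84 − 232.06 = 74445.98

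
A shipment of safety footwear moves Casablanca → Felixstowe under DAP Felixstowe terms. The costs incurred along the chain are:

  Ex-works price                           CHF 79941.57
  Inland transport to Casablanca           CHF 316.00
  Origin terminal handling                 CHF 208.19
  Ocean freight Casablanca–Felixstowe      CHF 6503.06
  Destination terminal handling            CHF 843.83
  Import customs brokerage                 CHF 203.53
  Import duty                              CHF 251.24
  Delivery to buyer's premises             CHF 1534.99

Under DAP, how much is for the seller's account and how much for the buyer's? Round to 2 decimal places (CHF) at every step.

DAP: the seller bears all costs to the named destination except import duty and clearance.
Seller's account: goods 79941.57 + inland to port 316.00 + origin terminal 208.19 + freight 6503.06 + destination terminal 843.83 + delivery 1534.99 = 89347.64
Buyer's account: brokerage 203.53 + duty 251.24 = 454.77

Seller: CHF 89347.64; buyer: CHF 454.77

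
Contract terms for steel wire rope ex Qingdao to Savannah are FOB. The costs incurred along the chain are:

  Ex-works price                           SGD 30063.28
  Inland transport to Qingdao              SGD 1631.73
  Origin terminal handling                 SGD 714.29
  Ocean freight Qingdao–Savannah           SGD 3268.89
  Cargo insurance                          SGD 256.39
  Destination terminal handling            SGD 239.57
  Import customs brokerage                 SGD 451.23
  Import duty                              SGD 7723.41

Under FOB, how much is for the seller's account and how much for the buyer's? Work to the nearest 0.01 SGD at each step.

Seller: SGD 32409.30; buyer: SGD 11939.49

FOB: the seller bears costs until goods are on board at the origin port; the buyer bears freight, insurance and all costs thereafter.
Seller's account: goods 30063.28 + inland to port 1631.73 + origin terminal 714.29 = 32409.30
Buyer's account: freight 3268.89 + insurance 256.39 + destination terminal 239.57 + brokerage 451.23 + duty 7723.41 = 11939.49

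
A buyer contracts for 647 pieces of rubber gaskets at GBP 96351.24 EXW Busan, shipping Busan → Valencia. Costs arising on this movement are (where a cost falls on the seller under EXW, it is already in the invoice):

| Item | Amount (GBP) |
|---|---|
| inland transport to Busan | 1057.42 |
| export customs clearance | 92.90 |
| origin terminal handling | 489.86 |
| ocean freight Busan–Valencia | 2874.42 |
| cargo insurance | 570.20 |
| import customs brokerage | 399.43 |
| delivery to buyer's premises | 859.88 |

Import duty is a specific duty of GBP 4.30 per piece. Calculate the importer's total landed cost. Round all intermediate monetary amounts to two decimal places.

EXW: the seller makes goods available at their premises; the buyer bears all onward costs.
CIF value = EXW price + inland to port + export clearance + origin terminal + freight + insurance = 96351.24 + 1057.42 + 92.90 + 489.86 + 2874.42 + 570.20 = 101436.04
Import duty = 647 × 4.30 = 2782.10
Buyer bears: inland to port 1057.42 + export clearance 92.90 + origin terminal 489.86 + freight 2874.42 + insurance 570.20 + brokerage 399.43 + delivery 859.88 + duty 2782.10 = 9126.21
Landed cost = invoice 96351.24 + 9126.21 = 105477.45

Total landed cost: GBP 105477.45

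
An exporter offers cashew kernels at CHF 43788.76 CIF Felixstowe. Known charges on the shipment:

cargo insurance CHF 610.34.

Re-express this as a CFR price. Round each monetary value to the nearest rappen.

From CIF to CFR, the seller no longer bears: insurance.
CFR price = 43788.76 − 610.34 = 43178.42

CFR price: CHF 43178.42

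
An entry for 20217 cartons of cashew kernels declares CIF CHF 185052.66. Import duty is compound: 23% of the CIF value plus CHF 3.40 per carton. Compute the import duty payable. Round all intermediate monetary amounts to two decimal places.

Import duty: CHF 111299.91

Ad valorem component: 185052.66 × 23% = 42562.11
Specific component: 20217 × 3.40 = 68737.80
Import duty = 42562.11 + 68737.80 = 111299.91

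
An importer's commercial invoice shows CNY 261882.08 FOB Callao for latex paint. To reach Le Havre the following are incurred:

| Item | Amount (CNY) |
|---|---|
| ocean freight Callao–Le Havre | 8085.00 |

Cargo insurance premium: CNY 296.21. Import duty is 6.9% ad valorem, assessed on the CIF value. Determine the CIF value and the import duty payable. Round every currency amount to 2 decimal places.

CIF = FOB price + freight + insurance
CIF = 261882.08 + 8085.00 + 296.21 = 270263.29
Import duty = 270263.29 × 6.9% = 18648.17

CIF value: CNY 270263.29; import duty: CNY 18648.17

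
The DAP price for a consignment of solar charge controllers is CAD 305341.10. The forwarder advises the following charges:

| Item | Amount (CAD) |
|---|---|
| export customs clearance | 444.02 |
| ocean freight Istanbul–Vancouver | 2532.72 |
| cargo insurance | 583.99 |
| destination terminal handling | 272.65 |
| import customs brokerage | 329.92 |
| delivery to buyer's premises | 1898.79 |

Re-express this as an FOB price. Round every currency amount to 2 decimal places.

Not relevant to the conversion: export clearance — on the seller under both DAP and FOB; already in the DAP price and stays in the FOB price. brokerage — on the buyer under both terms; not part of either seller's price.
From DAP to FOB, the seller no longer bears: freight, insurance, destination terminal, delivery.
FOB price = 305341.10 − 2532.72 − 583.99 − 272.65 − 1898.79 = 300052.95

FOB price: CAD 300052.95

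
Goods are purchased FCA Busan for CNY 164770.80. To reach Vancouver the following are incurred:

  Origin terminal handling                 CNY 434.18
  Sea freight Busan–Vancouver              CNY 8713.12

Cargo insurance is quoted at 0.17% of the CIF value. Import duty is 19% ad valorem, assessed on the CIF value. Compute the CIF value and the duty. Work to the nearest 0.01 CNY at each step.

Let C be the CIF value. C = FCA price + pre-shipment costs + freight + 0.17% × C
C − 0.17% × C = 164770.80 + 434.18 + 8713.12
0.9983 × C = 173918.10
C = 173918.10 / 0.9983 = 174214.26
Insurance premium = 0.17% × 174214.26 = 296.16
Import duty = 174214.26 × 19% = 33100.71

CIF value: CNY 174214.26; import duty: CNY 33100.71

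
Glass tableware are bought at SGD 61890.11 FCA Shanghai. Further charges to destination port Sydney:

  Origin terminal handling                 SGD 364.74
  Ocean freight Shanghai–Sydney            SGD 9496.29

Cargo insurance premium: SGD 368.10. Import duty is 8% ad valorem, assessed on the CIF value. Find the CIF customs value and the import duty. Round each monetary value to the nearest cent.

CIF = FCA price + pre-shipment costs + freight + insurance
CIF = 61890.11 + 364.74 + 9496.29 + 368.10 = 72119.24
Import duty = 72119.24 × 8% = 5769.54

CIF value: SGD 72119.24; import duty: SGD 5769.54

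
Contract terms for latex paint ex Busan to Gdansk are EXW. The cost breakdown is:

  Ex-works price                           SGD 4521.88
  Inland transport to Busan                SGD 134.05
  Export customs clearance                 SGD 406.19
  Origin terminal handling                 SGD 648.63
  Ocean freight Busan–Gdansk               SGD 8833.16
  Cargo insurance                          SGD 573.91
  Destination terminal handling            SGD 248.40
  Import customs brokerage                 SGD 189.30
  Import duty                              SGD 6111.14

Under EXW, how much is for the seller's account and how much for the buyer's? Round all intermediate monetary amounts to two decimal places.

Seller: SGD 4521.88; buyer: SGD 17144.78

EXW: the seller makes goods available at their premises; the buyer bears all onward costs.
Seller's account: goods 4521.88 = 4521.88
Buyer's account: inland to port 134.05 + export clearance 406.19 + origin terminal 648.63 + freight 8833.16 + insurance 573.91 + destination terminal 248.40 + brokerage 189.30 + duty 6111.14 = 17144.78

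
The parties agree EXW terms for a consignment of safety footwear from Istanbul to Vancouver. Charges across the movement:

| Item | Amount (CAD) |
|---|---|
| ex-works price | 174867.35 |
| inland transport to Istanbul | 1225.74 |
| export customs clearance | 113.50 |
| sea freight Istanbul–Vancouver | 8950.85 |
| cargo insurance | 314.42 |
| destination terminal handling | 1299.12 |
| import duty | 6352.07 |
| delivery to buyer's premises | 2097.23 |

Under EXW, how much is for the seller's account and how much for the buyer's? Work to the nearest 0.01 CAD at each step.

Seller: CAD 174867.35; buyer: CAD 20352.93

EXW: the seller makes goods available at their premises; the buyer bears all onward costs.
Seller's account: goods 174867.35 = 174867.35
Buyer's account: inland to port 1225.74 + export clearance 113.50 + freight 8950.85 + insurance 314.42 + destination terminal 1299.12 + duty 6352.07 + delivery 2097.23 = 20352.93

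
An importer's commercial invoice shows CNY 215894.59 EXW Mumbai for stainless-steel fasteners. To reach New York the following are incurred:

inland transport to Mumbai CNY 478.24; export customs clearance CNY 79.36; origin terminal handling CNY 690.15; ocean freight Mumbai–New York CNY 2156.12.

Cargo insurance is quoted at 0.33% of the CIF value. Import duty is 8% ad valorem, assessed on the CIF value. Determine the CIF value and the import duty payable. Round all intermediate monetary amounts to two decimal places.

CIF value: CNY 220024.54; import duty: CNY 17601.96

Let C be the CIF value. C = EXW price + pre-shipment costs + freight + 0.33% × C
C − 0.33% × C = 215894.59 + 478.24 + 79.36 + 690.15 + 2156.12
0.9967 × C = 219298.46
C = 219298.46 / 0.9967 = 220024.54
Insurance premium = 0.33% × 220024.54 = 726.08
Import duty = 220024.54 × 8% = 17601.96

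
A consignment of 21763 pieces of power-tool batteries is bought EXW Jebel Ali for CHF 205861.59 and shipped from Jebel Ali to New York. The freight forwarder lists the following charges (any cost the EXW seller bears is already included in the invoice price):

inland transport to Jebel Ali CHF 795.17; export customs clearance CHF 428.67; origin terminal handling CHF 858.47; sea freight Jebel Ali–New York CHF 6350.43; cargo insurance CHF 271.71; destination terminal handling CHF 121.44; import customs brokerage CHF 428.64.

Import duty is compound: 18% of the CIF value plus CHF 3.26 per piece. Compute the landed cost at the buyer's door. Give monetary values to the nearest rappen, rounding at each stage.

Total landed cost: CHF 324685.39

EXW: the seller makes goods available at their premises; the buyer bears all onward costs.
CIF value = EXW price + inland to port + export clearance + origin terminal + freight + insurance = 205861.59 + 795.17 + 428.67 + 858.47 + 6350.43 + 271.71 = 214566.04
Ad valorem component: 214566.04 × 18% = 38621.89
Specific component: 21763 × 3.26 = 70947.38
Import duty = 38621.89 + 70947.38 = 109569.27
Buyer bears: inland to port 795.17 + export clearance 428.67 + origin terminal 858.47 + freight 6350.43 + insurance 271.71 + destination terminal 121.44 + brokerage 428.64 + duty 109569.27 = 118823.80
Landed cost = invoice 205861.59 + 118823.80 = 324685.39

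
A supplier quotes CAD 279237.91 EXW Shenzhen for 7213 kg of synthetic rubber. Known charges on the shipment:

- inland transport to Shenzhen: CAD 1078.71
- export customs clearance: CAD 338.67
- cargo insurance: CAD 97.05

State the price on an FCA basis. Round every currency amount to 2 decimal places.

Not relevant to the conversion: insurance — on the buyer under both terms; not part of either seller's price.
From EXW to FCA, the seller additionally bears: inland to port, export clearance.
FCA price = 279237.91 + 1078.71 + 338.67 = 280655.29

FCA price: CAD 280655.29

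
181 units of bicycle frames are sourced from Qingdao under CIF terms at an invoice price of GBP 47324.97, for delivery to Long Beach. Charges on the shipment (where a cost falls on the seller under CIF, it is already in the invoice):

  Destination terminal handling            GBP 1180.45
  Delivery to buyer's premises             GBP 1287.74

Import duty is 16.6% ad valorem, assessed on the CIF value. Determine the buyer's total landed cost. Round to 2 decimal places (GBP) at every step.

CIF: the seller pays costs through ocean freight and marine insurance to the destination port.
The CIF price already equals the CIF value: 47324.97
Import duty = 47324.97 × 16.6% = 7855.95
Buyer bears: destination terminal 1180.45 + delivery 1287.74 + duty 7855.95 = 10324.14
Landed cost = invoice 47324.97 + 10324.14 = 57649.11

Total landed cost: GBP 57649.11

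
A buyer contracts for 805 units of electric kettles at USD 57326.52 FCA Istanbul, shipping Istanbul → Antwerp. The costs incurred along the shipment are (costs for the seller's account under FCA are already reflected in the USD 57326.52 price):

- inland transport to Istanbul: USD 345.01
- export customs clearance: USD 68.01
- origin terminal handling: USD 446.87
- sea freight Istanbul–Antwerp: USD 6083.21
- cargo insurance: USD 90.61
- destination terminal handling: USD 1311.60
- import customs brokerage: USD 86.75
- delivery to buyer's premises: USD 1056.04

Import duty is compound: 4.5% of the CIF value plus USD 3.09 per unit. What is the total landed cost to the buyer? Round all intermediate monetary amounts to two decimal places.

FCA: the seller delivers export-cleared goods to the carrier; the buyer bears costs from that point.
Already in the invoice (seller's account under FCA): inland to port, export clearance — exclude.
CIF value = FCA price + origin terminal + freight + insurance = 57326.52 + 446.87 + 6083.21 + 90.61 = 63947.21
Ad valorem component: 63947.21 × 4.5% = 2877.62
Specific component: 805 × 3.09 = 2487.45
Import duty = 2877.62 + 2487.45 = 5365.07
Buyer bears: origin terminal 446.87 + freight 6083.21 + insurance 90.61 + destination terminal 1311.60 + brokerage 86.75 + delivery 1056.04 + duty 5365.07 = 14440.15
Landed cost = invoice 57326.52 + 14440.15 = 71766.67

Total landed cost: USD 71766.67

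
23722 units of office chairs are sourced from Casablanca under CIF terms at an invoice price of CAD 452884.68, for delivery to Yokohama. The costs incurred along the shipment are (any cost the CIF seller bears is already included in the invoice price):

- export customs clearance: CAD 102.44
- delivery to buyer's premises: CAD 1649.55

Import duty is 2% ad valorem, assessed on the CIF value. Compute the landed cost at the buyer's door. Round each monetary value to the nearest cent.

Total landed cost: CAD 463591.92

CIF: the seller pays costs through ocean freight and marine insurance to the destination port.
Already in the invoice (seller's account under CIF): export clearance — exclude.
The CIF price already equals the CIF value: 452884.68
Import duty = 452884.68 × 2% = 9057.69
Buyer bears: delivery 1649.55 + duty 9057.69 = 10707.24
Landed cost = invoice 452884.68 + 10707.24 = 463591.92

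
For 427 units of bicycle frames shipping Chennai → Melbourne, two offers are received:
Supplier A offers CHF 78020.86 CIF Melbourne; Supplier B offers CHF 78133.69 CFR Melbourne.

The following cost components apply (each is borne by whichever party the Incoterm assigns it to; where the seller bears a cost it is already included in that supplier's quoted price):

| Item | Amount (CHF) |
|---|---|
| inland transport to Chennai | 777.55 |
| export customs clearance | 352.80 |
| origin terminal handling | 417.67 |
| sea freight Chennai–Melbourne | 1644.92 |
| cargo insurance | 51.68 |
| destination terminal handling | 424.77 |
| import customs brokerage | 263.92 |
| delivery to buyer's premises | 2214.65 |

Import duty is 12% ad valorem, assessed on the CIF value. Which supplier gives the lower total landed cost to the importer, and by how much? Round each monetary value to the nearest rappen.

Supplier A is cheaper by CHF 184.25

Supplier A (CIF):
The CIF price already equals the CIF value: 78020.86
Import duty = 78020.86 × 12% = 9362.50
Buyer bears (A): 424.77 + 263.92 + 2214.65 = 2903.34
Landed cost (A) = invoice 78020.86 + 2903.34 + duty 9362.50 = 90286.70
Supplier B (CFR):
CIF value = CFR price + insurance = 78133.69 + 51.68 = 78185.37
Import duty = 78185.37 × 12% = 9382.24
Buyer bears (B): 51.68 + 424.77 + 263.92 + 2214.65 = 2955.02
Landed cost (B) = invoice 78133.69 + 2955.02 + duty 9382.24 = 90470.95
Difference = |90286.70 − 90470.95| = 184.25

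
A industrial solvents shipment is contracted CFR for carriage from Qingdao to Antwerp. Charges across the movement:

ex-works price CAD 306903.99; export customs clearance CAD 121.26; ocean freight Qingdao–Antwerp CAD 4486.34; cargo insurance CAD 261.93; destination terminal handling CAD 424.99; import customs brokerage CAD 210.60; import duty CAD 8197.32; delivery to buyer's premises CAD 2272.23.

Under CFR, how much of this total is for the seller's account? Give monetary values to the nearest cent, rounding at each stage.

CFR: the seller pays costs through ocean freight to the destination port, but not insurance.
Seller's account: goods 306903.99 + export clearance 121.26 + freight 4486.34 = 311511.59
Buyer's account: insurance 261.93 + destination terminal 424.99 + brokerage 210.60 + duty 8197.32 + delivery 2272.23 = 11367.07

Seller's account: CAD 311511.59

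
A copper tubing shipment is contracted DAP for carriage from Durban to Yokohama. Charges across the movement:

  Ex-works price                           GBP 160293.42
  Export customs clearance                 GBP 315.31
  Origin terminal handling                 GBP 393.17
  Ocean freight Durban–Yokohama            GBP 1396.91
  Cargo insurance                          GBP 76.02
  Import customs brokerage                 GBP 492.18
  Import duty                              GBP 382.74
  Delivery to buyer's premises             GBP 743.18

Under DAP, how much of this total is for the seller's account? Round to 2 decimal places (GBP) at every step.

Seller's account: GBP 163218.01

DAP: the seller bears all costs to the named destination except import duty and clearance.
Seller's account: goods 160293.42 + export clearance 315.31 + origin terminal 393.17 + freight 1396.91 + insurance 76.02 + delivery 743.18 = 163218.01
Buyer's account: brokerage 492.18 + duty 382.74 = 874.92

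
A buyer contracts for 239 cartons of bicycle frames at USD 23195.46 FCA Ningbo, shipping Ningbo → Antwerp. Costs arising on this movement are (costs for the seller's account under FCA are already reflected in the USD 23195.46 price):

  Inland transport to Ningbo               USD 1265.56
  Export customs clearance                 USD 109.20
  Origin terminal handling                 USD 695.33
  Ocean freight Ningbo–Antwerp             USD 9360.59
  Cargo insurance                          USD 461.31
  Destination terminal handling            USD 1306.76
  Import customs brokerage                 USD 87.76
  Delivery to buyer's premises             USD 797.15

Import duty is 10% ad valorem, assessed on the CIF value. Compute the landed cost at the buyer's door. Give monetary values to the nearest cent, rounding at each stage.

FCA: the seller delivers export-cleared goods to the carrier; the buyer bears costs from that point.
Already in the invoice (seller's account under FCA): inland to port, export clearance — exclude.
CIF value = FCA price + origin terminal + freight + insurance = 23195.46 + 695.33 + 9360.59 + 461.31 = 33712.69
Import duty = 33712.69 × 10% = 3371.27
Buyer bears: origin terminal 695.33 + freight 9360.59 + insurance 461.31 + destination terminal 1306.76 + brokerage 87.76 + delivery 797.15 + duty 3371.27 = 16080.17
Landed cost = invoice 23195.46 + 16080.17 = 39275.63

Total landed cost: USD 39275.63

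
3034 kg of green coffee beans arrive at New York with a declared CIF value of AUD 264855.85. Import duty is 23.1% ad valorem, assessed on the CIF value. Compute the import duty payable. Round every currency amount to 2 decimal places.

Import duty: AUD 61181.70

Import duty = 264855.85 × 23.1% = 61181.70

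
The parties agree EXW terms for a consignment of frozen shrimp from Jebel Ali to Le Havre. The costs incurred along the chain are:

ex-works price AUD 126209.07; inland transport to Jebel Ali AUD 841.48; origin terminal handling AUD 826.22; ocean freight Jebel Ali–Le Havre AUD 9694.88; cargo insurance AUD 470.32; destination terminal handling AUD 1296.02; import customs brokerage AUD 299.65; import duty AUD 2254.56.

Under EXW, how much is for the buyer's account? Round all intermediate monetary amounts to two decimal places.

EXW: the seller makes goods available at their premises; the buyer bears all onward costs.
Seller's account: goods 126209.07 = 126209.07
Buyer's account: inland to port 841.48 + origin terminal 826.22 + freight 9694.88 + insurance 470.32 + destination terminal 1296.02 + brokerage 299.65 + duty 2254.56 = 15683.13

Buyer's account: AUD 15683.13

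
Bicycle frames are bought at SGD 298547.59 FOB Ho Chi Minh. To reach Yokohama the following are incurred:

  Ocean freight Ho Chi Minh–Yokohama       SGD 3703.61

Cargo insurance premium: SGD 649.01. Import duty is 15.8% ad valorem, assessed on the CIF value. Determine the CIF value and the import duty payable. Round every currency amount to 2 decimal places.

CIF = FOB price + freight + insurance
CIF = 298547.59 + 3703.61 + 649.01 = 302900.21
Import duty = 302900.21 × 15.8% = 47858.23

CIF value: SGD 302900.21; import duty: SGD 47858.23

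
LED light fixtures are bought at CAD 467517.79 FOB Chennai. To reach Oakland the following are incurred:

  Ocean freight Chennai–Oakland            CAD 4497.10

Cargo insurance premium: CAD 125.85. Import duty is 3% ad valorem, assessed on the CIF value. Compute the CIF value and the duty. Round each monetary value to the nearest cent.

CIF value: CAD 472140.74; import duty: CAD 14164.22

CIF = FOB price + freight + insurance
CIF = 467517.79 + 4497.10 + 125.85 = 472140.74
Import duty = 472140.74 × 3% = 14164.22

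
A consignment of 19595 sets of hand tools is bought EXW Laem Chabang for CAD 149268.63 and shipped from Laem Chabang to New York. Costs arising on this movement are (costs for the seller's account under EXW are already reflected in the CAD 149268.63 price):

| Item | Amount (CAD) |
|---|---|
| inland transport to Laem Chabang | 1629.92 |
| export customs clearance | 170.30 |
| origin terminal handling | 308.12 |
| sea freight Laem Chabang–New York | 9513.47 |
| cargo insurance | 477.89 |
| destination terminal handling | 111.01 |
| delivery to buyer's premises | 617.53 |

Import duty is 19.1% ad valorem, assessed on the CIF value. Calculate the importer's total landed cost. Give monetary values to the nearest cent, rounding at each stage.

Total landed cost: CAD 192918.22

EXW: the seller makes goods available at their premises; the buyer bears all onward costs.
CIF value = EXW price + inland to port + export clearance + origin terminal + freight + insurance = 149268.63 + 1629.92 + 170.30 + 308.12 + 9513.47 + 477.89 = 161368.33
Import duty = 161368.33 × 19.1% = 30821.35
Buyer bears: inland to port 1629.92 + export clearance 170.30 + origin terminal 308.12 + freight 9513.47 + insurance 477.89 + destination terminal 111.01 + delivery 617.53 + duty 30821.35 = 43649.59
Landed cost = invoice 149268.63 + 43649.59 = 192918.22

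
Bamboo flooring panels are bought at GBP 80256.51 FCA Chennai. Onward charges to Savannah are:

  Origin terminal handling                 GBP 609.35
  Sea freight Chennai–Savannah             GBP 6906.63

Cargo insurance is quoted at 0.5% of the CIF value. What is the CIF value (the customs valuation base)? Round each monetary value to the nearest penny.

CIF value: GBP 88213.56

Let C be the CIF value. C = FCA price + pre-shipment costs + freight + 0.5% × C
C − 0.5% × C = 80256.51 + 609.35 + 6906.63
0.995 × C = 87772.49
C = 87772.49 / 0.995 = 88213.56
Insurance premium = 0.5% × 88213.56 = 441.07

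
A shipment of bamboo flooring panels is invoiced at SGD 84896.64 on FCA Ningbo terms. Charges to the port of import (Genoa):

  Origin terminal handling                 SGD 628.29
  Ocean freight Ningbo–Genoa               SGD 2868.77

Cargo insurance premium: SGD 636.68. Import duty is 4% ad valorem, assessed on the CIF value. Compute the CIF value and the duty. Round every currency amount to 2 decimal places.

CIF = FCA price + pre-shipment costs + freight + insurance
CIF = 84896.64 + 628.29 + 2868.77 + 636.68 = 89030.38
Import duty = 89030.38 × 4% = 3561.22

CIF value: SGD 89030.38; import duty: SGD 3561.22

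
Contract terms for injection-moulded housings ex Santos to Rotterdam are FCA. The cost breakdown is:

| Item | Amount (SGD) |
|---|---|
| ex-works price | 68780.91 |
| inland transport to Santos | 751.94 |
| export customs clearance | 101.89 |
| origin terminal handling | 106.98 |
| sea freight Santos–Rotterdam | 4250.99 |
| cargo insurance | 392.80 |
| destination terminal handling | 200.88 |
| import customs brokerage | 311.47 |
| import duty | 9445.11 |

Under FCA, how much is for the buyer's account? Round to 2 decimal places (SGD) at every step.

FCA: the seller delivers export-cleared goods to the carrier; the buyer bears costs from that point.
Seller's account: goods 68780.91 + inland to port 751.94 + export clearance 101.89 = 69634.74
Buyer's account: origin terminal 106.98 + freight 4250.99 + insurance 392.80 + destination terminal 200.88 + brokerage 311.47 + duty 9445.11 = 14708.23

Buyer's account: SGD 14708.23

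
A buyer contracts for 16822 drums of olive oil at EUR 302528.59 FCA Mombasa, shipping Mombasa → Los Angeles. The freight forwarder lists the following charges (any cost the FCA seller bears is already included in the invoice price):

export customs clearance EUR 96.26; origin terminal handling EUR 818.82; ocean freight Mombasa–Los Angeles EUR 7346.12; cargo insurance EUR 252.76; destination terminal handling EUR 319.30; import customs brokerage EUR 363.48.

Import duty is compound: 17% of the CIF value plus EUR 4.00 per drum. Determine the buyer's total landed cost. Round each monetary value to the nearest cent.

FCA: the seller delivers export-cleared goods to the carrier; the buyer bears costs from that point.
Already in the invoice (seller's account under FCA): export clearance — exclude.
CIF value = FCA price + origin terminal + freight + insurance = 302528.59 + 818.82 + 7346.12 + 252.76 = 310946.29
Ad valorem component: 310946.29 × 17% = 52860.87
Specific component: 16822 × 4.00 = 67288.00
Import duty = 52860.87 + 67288.00 = 120148.87
Buyer bears: origin terminal 818.82 + freight 7346.12 + insurance 252.76 + destination terminal 319.30 + brokerage 363.48 + duty 120148.87 = 129249.35
Landed cost = invoice 302528.59 + 129249.35 = 431777.94

Total landed cost: EUR 431777.94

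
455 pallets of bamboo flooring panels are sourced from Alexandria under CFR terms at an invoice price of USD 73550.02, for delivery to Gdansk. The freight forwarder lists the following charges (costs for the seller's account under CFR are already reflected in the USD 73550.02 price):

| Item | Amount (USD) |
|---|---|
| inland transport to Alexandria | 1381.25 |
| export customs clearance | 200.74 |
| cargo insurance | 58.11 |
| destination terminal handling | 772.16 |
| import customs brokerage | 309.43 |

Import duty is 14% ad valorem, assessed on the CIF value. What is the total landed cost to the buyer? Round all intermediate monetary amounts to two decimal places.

Total landed cost: USD 84994.86

CFR: the seller pays costs through ocean freight to the destination port, but not insurance.
Already in the invoice (seller's account under CFR): inland to port, export clearance — exclude.
CIF value = CFR price + insurance = 73550.02 + 58.11 = 73608.13
Import duty = 73608.13 × 14% = 10305.14
Buyer bears: insurance 58.11 + destination terminal 772.16 + brokerage 309.43 + duty 10305.14 = 11444.84
Landed cost = invoice 73550.02 + 11444.84 = 84994.86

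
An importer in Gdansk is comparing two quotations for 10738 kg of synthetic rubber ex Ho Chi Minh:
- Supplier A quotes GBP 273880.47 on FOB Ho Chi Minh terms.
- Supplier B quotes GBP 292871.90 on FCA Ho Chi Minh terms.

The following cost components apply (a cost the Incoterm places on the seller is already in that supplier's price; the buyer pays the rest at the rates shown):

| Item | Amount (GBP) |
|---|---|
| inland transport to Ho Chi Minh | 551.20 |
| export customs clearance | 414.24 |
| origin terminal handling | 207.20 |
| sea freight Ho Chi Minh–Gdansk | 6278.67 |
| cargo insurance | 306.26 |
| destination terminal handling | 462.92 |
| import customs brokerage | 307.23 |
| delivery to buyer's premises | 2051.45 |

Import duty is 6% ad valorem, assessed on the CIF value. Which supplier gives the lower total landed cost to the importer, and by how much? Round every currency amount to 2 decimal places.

Supplier A (FOB):
CIF value = FOB price + freight + insurance = 273880.47 + 6278.67 + 306.26 = 280465.40
Import duty = 280465.40 × 6% = 16827.92
Buyer bears (A): 6278.67 + 306.26 + 462.92 + 307.23 + 2051.45 = 9406.53
Landed cost (A) = invoice 273880.47 + 9406.53 + duty 16827.92 = 300114.92
Supplier B (FCA):
CIF value = FCA price + origin terminal + freight + insurance = 292871.90 + 207.20 + 6278.67 + 306.26 = 299664.03
Import duty = 299664.03 × 6% = 17979.84
Buyer bears (B): 207.20 + 6278.67 + 306.26 + 462.92 + 307.23 + 2051.45 = 9613.73
Landed cost (B) = invoice 292871.90 + 9613.73 + duty 17979.84 = 320465.47
Difference = |300114.92 − 320465.47| = 20350.55

Supplier A is cheaper by GBP 20350.55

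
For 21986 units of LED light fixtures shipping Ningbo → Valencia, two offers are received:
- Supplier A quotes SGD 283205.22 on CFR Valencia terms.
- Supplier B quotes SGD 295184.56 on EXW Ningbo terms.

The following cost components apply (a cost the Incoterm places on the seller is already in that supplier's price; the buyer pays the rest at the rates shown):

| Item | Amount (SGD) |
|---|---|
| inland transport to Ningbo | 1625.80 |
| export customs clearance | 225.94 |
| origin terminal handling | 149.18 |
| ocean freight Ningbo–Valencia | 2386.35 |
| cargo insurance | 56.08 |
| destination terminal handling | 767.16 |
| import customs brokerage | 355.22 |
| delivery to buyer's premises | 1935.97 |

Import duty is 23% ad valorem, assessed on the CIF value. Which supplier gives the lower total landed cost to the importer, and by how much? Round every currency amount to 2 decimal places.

Supplier A is cheaper by SGD 20130.93

Supplier A (CFR):
CIF value = CFR price + insurance = 283205.22 + 56.08 = 283261.30
Import duty = 283261.30 × 23% = 65150.10
Buyer bears (A): 56.08 + 767.16 + 355.22 + 1935.97 = 3114.43
Landed cost (A) = invoice 283205.22 + 3114.43 + duty 65150.10 = 351469.75
Supplier B (EXW):
CIF value = EXW price + inland to port + export clearance + origin terminal + freight + insurance = 295184.56 + 1625.80 + 225.94 + 149.18 + 2386.35 + 56.08 = 299627.91
Import duty = 299627.91 × 23% = 68914.42
Buyer bears (B): 1625.80 + 225.94 + 149.18 + 2386.35 + 56.08 + 767.16 + 355.22 + 1935.97 = 7501.70
Landed cost (B) = invoice 295184.56 + 7501.70 + duty 68914.42 = 371600.68
Difference = |351469.75 − 371600.68| = 20130.93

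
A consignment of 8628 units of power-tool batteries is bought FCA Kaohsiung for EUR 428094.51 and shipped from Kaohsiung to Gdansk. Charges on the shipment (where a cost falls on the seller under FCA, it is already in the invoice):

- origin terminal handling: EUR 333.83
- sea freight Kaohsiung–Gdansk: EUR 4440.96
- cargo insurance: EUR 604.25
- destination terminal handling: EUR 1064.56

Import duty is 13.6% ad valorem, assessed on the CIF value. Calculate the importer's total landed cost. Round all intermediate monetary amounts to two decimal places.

FCA: the seller delivers export-cleared goods to the carrier; the buyer bears costs from that point.
CIF value = FCA price + origin terminal + freight + insurance = 428094.51 + 333.83 + 4440.96 + 604.25 = 433473.55
Import duty = 433473.55 × 13.6% = 58952.40
Buyer bears: origin terminal 333.83 + freight 4440.96 + insurance 604.25 + destination terminal 1064.56 + duty 58952.40 = 65396.00
Landed cost = invoice 428094.51 + 65396.00 = 493490.51

Total landed cost: EUR 493490.51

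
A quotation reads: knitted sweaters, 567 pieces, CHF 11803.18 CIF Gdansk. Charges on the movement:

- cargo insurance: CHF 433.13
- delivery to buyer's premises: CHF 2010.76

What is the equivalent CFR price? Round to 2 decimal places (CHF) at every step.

Not relevant to the conversion: delivery — on the buyer under both terms; not part of either seller's price.
From CIF to CFR, the seller no longer bears: insurance.
CFR price = 11803.18 − 433.13 = 11370.05

CFR price: CHF 11370.05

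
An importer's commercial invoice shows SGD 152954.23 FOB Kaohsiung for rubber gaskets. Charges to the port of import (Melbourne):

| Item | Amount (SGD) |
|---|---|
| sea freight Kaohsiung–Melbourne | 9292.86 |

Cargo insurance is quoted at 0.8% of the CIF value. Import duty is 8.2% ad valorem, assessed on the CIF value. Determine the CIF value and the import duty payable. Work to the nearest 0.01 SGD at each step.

CIF value: SGD 163555.53; import duty: SGD 13411.55

Let C be the CIF value. C = FOB price + freight + 0.8% × C
C − 0.8% × C = 152954.23 + 9292.86
0.992 × C = 162247.09
C = 162247.09 / 0.992 = 163555.53
Insurance premium = 0.8% × 163555.53 = 1308.44
Import duty = 163555.53 × 8.2% = 13411.55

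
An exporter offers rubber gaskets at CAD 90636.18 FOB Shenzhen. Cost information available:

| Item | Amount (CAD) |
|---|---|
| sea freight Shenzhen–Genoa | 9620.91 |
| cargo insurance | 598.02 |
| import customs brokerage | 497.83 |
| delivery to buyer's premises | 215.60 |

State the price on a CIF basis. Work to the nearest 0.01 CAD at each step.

CIF price: CAD 100855.11

Not relevant to the conversion: delivery, brokerage — on the buyer under both terms; not part of either seller's price.
From FOB to CIF, the seller additionally bears: freight, insurance.
CIF price = 90636.18 + 9620.91 + 598.02 = 100855.11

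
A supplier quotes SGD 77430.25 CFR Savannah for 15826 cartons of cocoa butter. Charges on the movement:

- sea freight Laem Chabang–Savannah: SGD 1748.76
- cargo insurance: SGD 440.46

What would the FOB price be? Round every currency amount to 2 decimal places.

FOB price: SGD 75681.49

Not relevant to the conversion: insurance — on the buyer under both terms; not part of either seller's price.
From CFR to FOB, the seller no longer bears: freight.
FOB price = 77430.25 − 1748.76 = 75681.49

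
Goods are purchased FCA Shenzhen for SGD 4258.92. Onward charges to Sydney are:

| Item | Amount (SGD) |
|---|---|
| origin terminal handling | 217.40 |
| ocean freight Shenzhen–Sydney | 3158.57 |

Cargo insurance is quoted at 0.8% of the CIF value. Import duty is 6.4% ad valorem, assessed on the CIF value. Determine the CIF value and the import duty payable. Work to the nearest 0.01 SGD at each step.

CIF value: SGD 7696.46; import duty: SGD 492.57

Let C be the CIF value. C = FCA price + pre-shipment costs + freight + 0.8% × C
C − 0.8% × C = 4258.92 + 217.40 + 3158.57
0.992 × C = 7634.89
C = 7634.89 / 0.992 = 7696.46
Insurance premium = 0.8% × 7696.46 = 61.57
Import duty = 7696.46 × 6.4% = 492.57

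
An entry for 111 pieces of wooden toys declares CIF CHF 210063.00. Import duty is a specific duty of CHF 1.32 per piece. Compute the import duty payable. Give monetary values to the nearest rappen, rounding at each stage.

Import duty: CHF 146.52

Import duty = 111 × 1.32 = 146.52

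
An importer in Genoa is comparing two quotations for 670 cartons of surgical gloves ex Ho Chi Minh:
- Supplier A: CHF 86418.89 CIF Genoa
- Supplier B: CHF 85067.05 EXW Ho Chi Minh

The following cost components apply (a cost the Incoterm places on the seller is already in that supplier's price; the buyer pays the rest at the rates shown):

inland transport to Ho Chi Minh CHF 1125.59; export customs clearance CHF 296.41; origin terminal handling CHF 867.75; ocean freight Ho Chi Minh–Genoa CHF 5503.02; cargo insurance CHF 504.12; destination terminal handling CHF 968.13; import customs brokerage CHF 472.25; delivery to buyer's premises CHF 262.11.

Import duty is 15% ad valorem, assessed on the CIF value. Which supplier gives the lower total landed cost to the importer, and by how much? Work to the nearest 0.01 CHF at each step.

Supplier A (CIF):
The CIF price already equals the CIF value: 86418.89
Import duty = 86418.89 × 15% = 12962.83
Buyer bears (A): 968.13 + 472.25 + 262.11 = 1702.49
Landed cost (A) = invoice 86418.89 + 1702.49 + duty 12962.83 = 101084.21
Supplier B (EXW):
CIF value = EXW price + inland to port + export clearance + origin terminal + freight + insurance = 85067.05 + 1125.59 + 296.41 + 867.75 + 5503.02 + 504.12 = 93363.94
Import duty = 93363.94 × 15% = 14004.59
Buyer bears (B): 1125.59 + 296.41 + 867.75 + 5503.02 + 504.12 + 968.13 + 472.25 + 262.11 = 9999.38
Landed cost (B) = invoice 85067.05 + 9999.38 + duty 14004.59 = 109071.02
Difference = |101084.21 − 109071.02| = 7986.81

Supplier A is cheaper by CHF 7986.81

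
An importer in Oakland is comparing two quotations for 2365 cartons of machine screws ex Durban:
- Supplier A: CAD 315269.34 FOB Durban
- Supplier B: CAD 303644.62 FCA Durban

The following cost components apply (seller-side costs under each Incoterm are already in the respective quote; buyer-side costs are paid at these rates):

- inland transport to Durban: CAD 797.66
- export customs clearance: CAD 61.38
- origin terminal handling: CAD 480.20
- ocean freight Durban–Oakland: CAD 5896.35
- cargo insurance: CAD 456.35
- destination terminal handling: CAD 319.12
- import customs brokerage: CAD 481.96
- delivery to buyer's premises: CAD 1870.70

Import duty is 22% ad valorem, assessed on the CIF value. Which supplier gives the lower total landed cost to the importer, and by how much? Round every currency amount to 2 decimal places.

Supplier B is cheaper by CAD 13596.32

Supplier A (FOB):
CIF value = FOB price + freight + insurance = 315269.34 + 5896.35 + 456.35 = 321622.04
Import duty = 321622.04 × 22% = 70756.85
Buyer bears (A): 5896.35 + 456.35 + 319.12 + 481.96 + 1870.70 = 9024.48
Landed cost (A) = invoice 315269.34 + 9024.48 + duty 70756.85 = 395050.67
Supplier B (FCA):
CIF value = FCA price + origin terminal + freight + insurance = 303644.62 + 480.20 + 5896.35 + 456.35 = 310477.52
Import duty = 310477.52 × 22% = 68305.05
Buyer bears (B): 480.20 + 5896.35 + 456.35 + 319.12 + 481.96 + 1870.70 = 9504.68
Landed cost (B) = invoice 303644.62 + 9504.68 + duty 68305.05 = 381454.35
Difference = |395050.67 − 381454.35| = 13596.32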